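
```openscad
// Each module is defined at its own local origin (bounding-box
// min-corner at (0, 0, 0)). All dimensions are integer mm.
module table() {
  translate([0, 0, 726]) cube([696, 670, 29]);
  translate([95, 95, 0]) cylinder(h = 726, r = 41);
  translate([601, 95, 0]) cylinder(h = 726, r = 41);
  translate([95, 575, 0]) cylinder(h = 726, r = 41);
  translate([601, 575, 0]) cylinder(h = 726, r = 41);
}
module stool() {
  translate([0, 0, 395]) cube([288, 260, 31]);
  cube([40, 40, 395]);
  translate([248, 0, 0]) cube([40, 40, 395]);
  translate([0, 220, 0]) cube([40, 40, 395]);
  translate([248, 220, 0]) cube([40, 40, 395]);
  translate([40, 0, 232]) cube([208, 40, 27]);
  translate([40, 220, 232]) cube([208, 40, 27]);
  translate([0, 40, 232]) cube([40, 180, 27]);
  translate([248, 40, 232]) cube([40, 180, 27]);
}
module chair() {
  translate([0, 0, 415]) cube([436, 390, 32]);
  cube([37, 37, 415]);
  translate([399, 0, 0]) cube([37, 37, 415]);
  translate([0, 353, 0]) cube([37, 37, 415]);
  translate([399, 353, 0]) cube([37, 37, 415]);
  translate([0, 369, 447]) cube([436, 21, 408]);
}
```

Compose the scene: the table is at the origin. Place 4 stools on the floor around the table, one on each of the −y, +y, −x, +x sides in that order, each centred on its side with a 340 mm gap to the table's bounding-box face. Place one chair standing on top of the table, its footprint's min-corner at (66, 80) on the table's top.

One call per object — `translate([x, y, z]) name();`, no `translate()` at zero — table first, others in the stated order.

table();
translate([204, -600, 0]) stool();
translate([204, 1010, 0]) stool();
translate([-628, 205, 0]) stool();
translate([1036, 205, 0]) stool();
translate([66, 80, 755]) chair();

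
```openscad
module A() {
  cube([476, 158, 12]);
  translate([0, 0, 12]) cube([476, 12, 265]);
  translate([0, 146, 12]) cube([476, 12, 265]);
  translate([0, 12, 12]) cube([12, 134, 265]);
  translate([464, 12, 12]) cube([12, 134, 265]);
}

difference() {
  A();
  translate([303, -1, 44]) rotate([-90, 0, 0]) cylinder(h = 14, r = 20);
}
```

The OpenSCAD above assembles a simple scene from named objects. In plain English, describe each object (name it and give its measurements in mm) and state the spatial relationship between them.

A is an open storage box with external size 476×158×277 mm and wall thickness 12 mm (the base is also 12 mm thick). The base covers the whole footprint; the four walls stand on the base, with the y-facing walls full-width and the x-facing walls fitting between their inner faces.

The open box has a circular hole of radius 20 mm through its front wall, centred at (x = 303, z = 44).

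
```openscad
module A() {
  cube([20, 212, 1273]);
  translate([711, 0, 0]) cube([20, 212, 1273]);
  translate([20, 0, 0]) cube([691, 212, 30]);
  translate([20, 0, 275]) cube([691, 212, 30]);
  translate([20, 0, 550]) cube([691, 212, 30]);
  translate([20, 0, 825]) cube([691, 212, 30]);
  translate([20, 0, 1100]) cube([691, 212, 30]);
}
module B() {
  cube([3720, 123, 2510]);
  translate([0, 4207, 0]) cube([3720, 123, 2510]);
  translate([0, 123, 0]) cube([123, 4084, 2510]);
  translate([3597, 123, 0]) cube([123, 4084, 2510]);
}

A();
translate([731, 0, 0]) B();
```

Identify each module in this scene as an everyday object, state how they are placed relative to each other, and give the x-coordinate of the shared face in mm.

A is a bookshelf. B is a house frame. The house frame is against the bookshelf's +x side, with their −y faces flush. The x-coordinate of the shared face is 731 mm.

The bookshelf's +x face and the house frame's −x face are both at x = 731 mm.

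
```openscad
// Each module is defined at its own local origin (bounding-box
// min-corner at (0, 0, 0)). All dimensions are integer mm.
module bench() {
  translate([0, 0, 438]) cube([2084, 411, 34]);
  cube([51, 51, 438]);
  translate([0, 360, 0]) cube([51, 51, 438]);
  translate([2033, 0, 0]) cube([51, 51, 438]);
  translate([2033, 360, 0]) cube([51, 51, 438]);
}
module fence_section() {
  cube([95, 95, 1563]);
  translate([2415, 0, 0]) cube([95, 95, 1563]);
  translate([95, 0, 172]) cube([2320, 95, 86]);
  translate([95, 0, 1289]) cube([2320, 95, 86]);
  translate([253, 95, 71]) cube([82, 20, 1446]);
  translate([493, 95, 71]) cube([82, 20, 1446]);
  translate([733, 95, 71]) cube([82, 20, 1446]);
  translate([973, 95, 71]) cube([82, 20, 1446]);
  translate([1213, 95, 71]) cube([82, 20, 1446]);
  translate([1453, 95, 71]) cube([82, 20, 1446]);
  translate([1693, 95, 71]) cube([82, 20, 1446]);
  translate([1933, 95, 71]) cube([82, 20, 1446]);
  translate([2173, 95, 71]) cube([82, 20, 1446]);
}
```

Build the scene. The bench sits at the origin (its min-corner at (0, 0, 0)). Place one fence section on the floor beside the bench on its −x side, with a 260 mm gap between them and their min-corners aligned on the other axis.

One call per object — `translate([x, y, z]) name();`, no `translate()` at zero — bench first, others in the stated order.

bench();
translate([-2770, 0, 0]) fence_section();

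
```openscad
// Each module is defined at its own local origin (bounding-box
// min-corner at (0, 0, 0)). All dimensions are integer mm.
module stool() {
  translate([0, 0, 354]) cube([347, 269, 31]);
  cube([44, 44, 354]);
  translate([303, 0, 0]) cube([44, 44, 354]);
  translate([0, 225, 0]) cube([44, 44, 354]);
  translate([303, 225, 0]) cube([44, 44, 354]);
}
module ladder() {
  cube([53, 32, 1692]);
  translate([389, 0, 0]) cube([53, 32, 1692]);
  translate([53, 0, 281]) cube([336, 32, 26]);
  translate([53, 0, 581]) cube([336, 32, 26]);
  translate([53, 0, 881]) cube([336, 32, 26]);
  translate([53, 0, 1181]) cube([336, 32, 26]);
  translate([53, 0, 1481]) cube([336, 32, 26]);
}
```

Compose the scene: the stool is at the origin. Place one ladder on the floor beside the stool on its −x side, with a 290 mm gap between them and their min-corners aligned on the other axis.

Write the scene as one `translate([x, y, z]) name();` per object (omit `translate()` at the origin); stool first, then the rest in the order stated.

stool();
translate([-732, 0, 0]) ladder();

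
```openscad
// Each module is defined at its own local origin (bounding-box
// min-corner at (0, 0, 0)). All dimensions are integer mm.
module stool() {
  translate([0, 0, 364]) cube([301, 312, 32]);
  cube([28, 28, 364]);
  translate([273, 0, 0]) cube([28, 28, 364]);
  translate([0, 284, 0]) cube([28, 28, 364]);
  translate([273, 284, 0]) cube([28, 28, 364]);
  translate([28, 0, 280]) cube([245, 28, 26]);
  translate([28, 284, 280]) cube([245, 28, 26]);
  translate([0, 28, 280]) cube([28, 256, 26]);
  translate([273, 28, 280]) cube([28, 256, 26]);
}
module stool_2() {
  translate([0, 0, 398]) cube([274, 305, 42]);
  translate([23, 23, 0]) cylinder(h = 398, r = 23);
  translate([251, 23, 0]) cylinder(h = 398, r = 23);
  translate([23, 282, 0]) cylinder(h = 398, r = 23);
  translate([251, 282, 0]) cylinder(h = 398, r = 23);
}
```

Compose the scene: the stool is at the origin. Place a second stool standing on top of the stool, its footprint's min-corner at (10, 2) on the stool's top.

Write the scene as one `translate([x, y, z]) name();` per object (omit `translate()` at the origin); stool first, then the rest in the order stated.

stool();
translate([10, 2, 396]) stool_2();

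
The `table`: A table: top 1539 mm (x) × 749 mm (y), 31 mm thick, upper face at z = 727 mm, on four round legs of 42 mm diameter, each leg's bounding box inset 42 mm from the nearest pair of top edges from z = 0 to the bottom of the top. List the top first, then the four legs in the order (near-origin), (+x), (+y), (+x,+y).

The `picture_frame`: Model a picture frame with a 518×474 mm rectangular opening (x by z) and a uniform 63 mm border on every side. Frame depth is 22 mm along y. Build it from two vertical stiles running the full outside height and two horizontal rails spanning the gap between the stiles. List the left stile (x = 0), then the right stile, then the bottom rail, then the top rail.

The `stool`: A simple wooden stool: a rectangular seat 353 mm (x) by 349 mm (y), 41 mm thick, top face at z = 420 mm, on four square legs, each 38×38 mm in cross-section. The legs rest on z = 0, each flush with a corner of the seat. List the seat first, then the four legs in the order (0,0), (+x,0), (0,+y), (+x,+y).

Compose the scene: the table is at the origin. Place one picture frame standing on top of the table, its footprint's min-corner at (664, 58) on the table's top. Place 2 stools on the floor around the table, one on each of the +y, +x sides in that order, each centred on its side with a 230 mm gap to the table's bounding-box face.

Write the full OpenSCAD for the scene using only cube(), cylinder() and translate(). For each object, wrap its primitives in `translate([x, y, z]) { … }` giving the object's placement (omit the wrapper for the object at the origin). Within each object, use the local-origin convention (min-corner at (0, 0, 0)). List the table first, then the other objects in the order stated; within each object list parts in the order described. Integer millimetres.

translate([0, 0, 696]) cube([1539, 749, 31]);
translate([63, 63, 0]) cylinder(h = 696, r = 21);
translate([1476, 63, 0]) cylinder(h = 696, r = 21);
translate([63, 686, 0]) cylinder(h = 696, r = 21);
translate([1476, 686, 0]) cylinder(h = 696, r = 21);
translate([664, 58, 727]) {
  cube([63, 22, 600]);
  translate([581, 0, 0]) cube([63, 22, 600]);
  translate([63, 0, 0]) cube([518, 22, 63]);
  translate([63, 0, 537]) cube([518, 22, 63]);
}
translate([593, 979, 0]) {
  translate([0, 0, 379]) cube([353, 349, 41]);
  cube([38, 38, 379]);
  translate([315, 0, 0]) cube([38, 38, 379]);
  translate([0, 311, 0]) cube([38, 38, 379]);
  translate([315, 311, 0]) cube([38, 38, 379]);
}
translate([1769, 200, 0]) {
  translate([0, 0, 379]) cube([353, 349, 41]);
  cube([38, 38, 379]);
  translate([315, 0, 0]) cube([38, 38, 379]);
  translate([0, 311, 0]) cube([38, 38, 379]);
  translate([315, 311, 0]) cube([38, 38, 379]);
}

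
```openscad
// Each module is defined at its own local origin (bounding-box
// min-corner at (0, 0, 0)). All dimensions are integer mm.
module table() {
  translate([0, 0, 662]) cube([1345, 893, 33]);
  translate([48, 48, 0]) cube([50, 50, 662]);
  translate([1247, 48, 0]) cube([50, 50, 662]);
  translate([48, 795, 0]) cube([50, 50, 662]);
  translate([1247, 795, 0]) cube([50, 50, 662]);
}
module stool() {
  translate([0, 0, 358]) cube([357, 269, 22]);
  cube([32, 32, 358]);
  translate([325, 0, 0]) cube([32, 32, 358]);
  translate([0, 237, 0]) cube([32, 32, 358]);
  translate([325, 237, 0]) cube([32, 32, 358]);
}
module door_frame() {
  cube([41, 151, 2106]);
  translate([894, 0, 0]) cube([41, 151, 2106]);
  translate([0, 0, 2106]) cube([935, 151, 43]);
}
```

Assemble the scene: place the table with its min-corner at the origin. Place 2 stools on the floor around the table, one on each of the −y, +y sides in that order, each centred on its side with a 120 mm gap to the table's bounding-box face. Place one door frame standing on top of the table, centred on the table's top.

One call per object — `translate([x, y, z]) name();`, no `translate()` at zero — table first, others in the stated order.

table();
translate([494, -389, 0]) stool();
translate([494, 1013, 0]) stool();
translate([205, 371, 695]) door_frame();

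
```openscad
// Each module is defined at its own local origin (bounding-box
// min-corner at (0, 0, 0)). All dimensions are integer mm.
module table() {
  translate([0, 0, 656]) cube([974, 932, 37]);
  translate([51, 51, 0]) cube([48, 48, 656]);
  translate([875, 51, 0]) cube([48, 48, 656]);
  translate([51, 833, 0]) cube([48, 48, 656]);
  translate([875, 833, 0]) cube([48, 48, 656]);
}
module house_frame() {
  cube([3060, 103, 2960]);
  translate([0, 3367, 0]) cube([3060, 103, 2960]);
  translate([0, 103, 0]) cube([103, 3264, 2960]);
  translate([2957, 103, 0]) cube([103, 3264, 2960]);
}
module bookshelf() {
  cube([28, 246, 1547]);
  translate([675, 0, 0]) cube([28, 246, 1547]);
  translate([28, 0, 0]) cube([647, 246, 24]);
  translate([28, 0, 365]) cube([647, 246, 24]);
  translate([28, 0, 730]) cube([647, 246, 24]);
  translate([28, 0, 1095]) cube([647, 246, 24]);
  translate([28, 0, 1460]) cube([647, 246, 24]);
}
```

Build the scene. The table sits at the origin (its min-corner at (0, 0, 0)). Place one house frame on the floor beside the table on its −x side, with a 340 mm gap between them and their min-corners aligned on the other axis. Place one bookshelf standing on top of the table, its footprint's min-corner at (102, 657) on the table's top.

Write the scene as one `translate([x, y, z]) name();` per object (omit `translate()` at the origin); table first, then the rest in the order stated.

table();
translate([-3400, 0, 0]) house_frame();
translate([102, 657, 693]) bookshelf();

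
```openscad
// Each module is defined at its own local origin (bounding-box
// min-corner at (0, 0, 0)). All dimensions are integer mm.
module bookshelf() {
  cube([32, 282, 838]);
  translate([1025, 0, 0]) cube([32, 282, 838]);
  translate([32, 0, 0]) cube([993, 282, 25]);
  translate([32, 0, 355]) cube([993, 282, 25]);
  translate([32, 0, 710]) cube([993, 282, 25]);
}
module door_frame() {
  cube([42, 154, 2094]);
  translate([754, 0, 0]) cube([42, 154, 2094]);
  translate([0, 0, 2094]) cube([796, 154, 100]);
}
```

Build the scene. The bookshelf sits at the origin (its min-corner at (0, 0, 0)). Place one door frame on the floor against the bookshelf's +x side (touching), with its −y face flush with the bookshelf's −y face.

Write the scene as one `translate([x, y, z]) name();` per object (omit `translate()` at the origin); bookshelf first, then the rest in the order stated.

bookshelf();
translate([1057, 0, 0]) door_frame();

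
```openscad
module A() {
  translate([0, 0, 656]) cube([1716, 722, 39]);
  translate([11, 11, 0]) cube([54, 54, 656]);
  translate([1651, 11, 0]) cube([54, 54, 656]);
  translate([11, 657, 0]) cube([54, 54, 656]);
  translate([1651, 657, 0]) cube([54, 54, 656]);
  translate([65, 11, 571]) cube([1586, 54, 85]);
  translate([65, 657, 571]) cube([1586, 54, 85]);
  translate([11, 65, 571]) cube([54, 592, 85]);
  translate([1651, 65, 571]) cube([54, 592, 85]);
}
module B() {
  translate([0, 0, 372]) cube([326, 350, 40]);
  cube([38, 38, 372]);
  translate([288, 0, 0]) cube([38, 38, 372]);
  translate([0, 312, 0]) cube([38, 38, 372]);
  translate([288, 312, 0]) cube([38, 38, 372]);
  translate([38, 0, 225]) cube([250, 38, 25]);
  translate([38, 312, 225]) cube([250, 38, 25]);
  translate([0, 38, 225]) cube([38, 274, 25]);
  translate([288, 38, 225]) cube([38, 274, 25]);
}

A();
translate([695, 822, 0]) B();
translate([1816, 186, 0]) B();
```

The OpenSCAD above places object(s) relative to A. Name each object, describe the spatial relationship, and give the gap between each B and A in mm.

A is a table. B is a stool. Two stools sit around the table at the +y, +x sides. The gap between each stool and the table is 100 mm.

Each stool's nearest face is 100 mm from the table's bounding box.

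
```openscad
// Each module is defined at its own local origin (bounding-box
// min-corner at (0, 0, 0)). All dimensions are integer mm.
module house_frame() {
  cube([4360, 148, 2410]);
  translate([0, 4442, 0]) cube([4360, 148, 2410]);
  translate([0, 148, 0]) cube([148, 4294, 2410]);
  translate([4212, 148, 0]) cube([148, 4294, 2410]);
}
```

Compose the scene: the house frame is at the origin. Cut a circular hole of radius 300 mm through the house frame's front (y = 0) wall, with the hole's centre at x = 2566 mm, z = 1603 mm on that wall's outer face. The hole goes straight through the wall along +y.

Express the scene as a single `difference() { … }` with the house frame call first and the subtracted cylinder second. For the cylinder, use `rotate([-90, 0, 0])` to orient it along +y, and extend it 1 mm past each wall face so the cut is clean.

difference() {
  house_frame();
  translate([2566, -1, 1603]) rotate([-90, 0, 0]) cylinder(h = 150, r = 300);
}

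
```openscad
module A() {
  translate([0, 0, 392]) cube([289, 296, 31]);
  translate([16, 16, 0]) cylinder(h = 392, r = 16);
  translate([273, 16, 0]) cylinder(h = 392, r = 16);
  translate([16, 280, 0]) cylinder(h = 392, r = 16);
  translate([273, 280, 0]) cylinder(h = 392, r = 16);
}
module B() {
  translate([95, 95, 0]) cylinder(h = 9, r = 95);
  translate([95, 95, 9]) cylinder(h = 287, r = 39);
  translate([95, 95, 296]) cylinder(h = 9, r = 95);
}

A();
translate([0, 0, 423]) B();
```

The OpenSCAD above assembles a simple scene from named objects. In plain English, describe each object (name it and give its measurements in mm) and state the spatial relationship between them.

A is a four-legged stool. The seat is 289×296 mm, 31 mm thick, top at z = 423 mm. It stands on four round legs, each 32 mm in diameter, from z = 0 to the seat underside, each leg's axis is inset half a diameter from the nearest pair of seat edges (so the leg's bounding box is flush with the corner).

B is a spool: two coaxial disc flanges of radius 95 mm and thickness 9 mm, joined by a core cylinder of radius 39 mm and height 287 mm. The lower flange rests on z = 0 and the three cylinders share a vertical axis.

The spool is on top of the stool.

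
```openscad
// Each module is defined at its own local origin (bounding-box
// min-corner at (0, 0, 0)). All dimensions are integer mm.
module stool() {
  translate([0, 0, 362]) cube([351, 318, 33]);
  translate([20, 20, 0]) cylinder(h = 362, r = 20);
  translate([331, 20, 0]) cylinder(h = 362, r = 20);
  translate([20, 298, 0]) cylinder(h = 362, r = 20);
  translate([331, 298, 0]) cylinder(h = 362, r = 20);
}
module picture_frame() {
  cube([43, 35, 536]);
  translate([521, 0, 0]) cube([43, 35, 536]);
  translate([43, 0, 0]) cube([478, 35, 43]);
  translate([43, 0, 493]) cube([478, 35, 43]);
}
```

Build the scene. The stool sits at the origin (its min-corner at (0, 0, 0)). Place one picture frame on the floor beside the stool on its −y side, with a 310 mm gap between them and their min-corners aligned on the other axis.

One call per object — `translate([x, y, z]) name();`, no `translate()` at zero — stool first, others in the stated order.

stool();
translate([0, -345, 0]) picture_frame();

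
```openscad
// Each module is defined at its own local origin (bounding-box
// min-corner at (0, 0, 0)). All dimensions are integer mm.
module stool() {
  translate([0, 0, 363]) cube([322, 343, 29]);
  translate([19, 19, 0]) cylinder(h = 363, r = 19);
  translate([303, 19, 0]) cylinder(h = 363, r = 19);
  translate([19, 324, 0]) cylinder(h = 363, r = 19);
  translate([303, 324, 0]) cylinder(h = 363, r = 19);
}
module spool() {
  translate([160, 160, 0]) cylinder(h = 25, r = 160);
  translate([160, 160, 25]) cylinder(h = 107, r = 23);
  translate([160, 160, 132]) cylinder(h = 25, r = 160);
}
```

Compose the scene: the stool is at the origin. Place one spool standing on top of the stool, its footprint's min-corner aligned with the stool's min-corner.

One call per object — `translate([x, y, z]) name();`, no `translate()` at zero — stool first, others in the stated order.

stool();
translate([0, 0, 392]) spool();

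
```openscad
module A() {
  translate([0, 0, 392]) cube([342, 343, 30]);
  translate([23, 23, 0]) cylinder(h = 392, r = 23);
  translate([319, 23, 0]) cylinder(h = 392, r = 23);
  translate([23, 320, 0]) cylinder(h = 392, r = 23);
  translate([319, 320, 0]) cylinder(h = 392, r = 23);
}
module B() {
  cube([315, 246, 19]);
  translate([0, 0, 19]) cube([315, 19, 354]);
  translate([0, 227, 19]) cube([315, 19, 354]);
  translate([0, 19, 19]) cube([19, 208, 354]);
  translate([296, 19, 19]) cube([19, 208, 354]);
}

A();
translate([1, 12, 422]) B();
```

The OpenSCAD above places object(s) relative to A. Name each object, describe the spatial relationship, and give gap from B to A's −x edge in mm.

A is a stool. B is an open box. The open box is on top of the stool. The gap from the open box to the stool's −x edge is 1 mm.

The open box's min-x is at 1; the stool's min-x is 0; gap = 1 mm.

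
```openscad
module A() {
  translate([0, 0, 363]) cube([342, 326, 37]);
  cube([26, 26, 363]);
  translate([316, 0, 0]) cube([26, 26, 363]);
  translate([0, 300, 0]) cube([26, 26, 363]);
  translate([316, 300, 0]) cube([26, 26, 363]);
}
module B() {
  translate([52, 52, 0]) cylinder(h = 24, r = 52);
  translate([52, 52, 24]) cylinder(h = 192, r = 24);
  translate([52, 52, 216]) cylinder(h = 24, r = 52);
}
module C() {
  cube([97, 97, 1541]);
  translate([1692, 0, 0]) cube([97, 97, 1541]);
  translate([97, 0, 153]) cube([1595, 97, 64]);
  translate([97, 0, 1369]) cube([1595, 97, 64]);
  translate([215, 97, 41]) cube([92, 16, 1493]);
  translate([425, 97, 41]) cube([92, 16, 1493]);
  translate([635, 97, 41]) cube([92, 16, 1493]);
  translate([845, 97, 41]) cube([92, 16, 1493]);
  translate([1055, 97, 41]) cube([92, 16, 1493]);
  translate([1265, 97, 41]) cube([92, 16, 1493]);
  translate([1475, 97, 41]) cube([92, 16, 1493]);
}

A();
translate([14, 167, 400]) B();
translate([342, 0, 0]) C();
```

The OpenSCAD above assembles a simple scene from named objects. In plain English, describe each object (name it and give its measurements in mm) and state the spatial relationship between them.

A is a four-legged stool. The seat is a 342×326×37 mm slab whose top surface is at z = 400 mm; four square legs, each 26×26 mm in cross-section, run from the floor (z = 0) to the underside of the seat, each flush with a corner of the seat.

B is a spool: two coaxial disc flanges of radius 52 mm and thickness 24 mm, joined by a core cylinder of radius 24 mm and height 192 mm. The lower flange rests on z = 0 and the three cylinders share a vertical axis.

C is a fence section. Two 97×97 mm posts, 1541 mm tall, stand on the floor with a clear span of 1595 mm between their inner faces. Two horizontal rails of 97×64 mm section span the gap between the posts with their undersides at z = 153 mm and z = 1369 mm, flush with the posts' −y face. 7 pickets, each 92 mm wide, 16 mm thick and 1493 mm tall, are fixed to the +y face of the rails with their bottoms at z = 41 mm, evenly spaced across the span with equal gaps (rounded down to the nearest mm) at the −x end and between each pair — any rounding remainder accumulates at the +x end.

The spool is on top of the stool. The fence section is against the stool's +x side, with their −y faces flush.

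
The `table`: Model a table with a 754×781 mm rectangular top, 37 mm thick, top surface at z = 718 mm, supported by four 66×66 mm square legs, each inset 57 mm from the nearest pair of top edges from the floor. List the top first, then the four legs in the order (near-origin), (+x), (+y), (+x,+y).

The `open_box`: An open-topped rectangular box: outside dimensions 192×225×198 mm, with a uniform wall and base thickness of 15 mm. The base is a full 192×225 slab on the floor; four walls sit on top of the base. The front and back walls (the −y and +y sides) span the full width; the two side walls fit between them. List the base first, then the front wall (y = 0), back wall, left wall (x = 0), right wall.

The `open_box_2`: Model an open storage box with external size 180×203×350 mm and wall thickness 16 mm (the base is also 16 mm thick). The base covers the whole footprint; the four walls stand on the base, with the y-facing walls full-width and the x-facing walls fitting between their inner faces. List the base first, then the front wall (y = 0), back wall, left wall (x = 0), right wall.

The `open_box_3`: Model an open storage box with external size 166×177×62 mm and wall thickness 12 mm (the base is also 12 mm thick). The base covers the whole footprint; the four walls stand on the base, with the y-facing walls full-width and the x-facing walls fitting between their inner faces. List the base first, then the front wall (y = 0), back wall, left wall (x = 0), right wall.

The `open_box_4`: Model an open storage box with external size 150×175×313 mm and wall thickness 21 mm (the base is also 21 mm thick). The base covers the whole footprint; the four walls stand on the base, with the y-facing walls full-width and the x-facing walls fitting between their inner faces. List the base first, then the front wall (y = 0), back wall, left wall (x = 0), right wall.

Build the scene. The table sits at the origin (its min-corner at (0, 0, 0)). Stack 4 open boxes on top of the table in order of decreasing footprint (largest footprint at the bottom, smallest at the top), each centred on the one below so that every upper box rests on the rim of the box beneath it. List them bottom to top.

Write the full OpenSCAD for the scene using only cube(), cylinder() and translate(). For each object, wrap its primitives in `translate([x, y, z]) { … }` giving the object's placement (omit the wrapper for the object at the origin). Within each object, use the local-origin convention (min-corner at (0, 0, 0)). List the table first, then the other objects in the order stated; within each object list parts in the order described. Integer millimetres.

translate([0, 0, 681]) cube([754, 781, 37]);
translate([57, 57, 0]) cube([66, 66, 681]);
translate([631, 57, 0]) cube([66, 66, 681]);
translate([57, 658, 0]) cube([66, 66, 681]);
translate([631, 658, 0]) cube([66, 66, 681]);
translate([281, 278, 718]) {
  cube([192, 225, 15]);
  translate([0, 0, 15]) cube([192, 15, 183]);
  translate([0, 210, 15]) cube([192, 15, 183]);
  translate([0, 15, 15]) cube([15, 195, 183]);
  translate([177, 15, 15]) cube([15, 195, 183]);
}
translate([287, 289, 916]) {
  cube([180, 203, 16]);
  translate([0, 0, 16]) cube([180, 16, 334]);
  translate([0, 187, 16]) cube([180, 16, 334]);
  translate([0, 16, 16]) cube([16, 171, 334]);
  translate([164, 16, 16]) cube([16, 171, 334]);
}
translate([294, 302, 1266]) {
  cube([166, 177, 12]);
  translate([0, 0, 12]) cube([166, 12, 50]);
  translate([0, 165, 12]) cube([166, 12, 50]);
  translate([0, 12, 12]) cube([12, 153, 50]);
  translate([154, 12, 12]) cube([12, 153, 50]);
}
translate([302, 303, 1328]) {
  cube([150, 175, 21]);
  translate([0, 0, 21]) cube([150, 21, 292]);
  translate([0, 154, 21]) cube([150, 21, 292]);
  translate([0, 21, 21]) cube([21, 133, 292]);
  translate([129, 21, 21]) cube([21, 133, 292]);
}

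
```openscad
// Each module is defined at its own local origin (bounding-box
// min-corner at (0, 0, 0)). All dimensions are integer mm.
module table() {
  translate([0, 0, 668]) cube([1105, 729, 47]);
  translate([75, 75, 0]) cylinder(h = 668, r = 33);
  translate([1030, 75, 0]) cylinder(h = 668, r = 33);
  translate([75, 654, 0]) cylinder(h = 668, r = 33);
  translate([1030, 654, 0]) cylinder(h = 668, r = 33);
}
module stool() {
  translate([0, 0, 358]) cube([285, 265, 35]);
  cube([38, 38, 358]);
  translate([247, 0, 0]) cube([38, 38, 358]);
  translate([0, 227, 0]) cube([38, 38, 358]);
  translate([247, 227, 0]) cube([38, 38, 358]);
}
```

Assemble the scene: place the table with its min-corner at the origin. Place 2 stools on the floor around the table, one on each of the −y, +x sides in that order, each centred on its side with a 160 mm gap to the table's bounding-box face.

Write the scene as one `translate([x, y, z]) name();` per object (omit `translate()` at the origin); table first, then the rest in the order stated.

table();
translate([410, -425, 0]) stool();
translate([1265, 232, 0]) stool();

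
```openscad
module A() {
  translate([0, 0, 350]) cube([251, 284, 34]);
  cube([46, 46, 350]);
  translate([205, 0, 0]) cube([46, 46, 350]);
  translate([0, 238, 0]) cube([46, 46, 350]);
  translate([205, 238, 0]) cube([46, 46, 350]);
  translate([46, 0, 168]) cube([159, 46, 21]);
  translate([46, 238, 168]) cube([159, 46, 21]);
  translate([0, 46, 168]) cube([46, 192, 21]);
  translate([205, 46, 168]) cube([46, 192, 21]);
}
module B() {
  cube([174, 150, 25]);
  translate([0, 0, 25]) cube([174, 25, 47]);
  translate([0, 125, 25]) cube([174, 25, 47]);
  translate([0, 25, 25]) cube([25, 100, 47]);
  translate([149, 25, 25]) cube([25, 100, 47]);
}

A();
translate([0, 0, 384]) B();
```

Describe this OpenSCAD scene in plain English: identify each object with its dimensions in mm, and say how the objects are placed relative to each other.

A is a simple wooden stool: a rectangular seat 251 mm (x) by 284 mm (y), 34 mm thick, top face at z = 384 mm, on four square legs, each 46×46 mm in cross-section. The legs rest on z = 0, each flush with a corner of the seat. Four stretchers, 46 mm wide and 21 mm tall, connect adjacent legs with their undersides at z = 168 mm, each running between the inner faces of the legs it joins and aligned with the legs' outer faces on the other axis.

B is an open-topped rectangular box: outside dimensions 174×150×72 mm, with a uniform wall and base thickness of 25 mm. The base is a full 174×150 slab on the floor; four walls sit on top of the base. The front and back walls (the −y and +y sides) span the full width; the two side walls fit between them.

The open box is on top of the stool.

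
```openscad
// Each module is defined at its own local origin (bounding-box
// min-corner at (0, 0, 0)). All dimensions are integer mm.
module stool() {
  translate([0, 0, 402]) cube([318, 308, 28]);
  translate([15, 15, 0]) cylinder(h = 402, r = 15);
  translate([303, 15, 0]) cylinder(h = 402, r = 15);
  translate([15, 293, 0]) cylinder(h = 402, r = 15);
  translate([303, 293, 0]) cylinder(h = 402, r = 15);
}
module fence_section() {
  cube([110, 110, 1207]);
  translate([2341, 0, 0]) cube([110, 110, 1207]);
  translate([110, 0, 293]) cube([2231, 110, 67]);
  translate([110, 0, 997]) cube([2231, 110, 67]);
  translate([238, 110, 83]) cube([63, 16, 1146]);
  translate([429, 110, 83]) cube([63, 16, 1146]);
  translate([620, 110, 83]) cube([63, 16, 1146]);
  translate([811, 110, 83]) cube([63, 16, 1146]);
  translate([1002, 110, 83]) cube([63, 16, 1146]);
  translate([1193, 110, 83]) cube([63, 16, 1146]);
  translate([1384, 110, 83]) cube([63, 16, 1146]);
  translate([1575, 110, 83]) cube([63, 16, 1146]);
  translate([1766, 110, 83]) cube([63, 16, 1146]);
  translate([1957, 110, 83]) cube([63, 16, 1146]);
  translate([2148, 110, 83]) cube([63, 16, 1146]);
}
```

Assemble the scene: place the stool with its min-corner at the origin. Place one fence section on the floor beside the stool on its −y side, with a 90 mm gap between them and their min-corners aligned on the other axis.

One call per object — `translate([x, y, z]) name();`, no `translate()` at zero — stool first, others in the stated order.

stool();
translate([0, -216, 0]) fence_section();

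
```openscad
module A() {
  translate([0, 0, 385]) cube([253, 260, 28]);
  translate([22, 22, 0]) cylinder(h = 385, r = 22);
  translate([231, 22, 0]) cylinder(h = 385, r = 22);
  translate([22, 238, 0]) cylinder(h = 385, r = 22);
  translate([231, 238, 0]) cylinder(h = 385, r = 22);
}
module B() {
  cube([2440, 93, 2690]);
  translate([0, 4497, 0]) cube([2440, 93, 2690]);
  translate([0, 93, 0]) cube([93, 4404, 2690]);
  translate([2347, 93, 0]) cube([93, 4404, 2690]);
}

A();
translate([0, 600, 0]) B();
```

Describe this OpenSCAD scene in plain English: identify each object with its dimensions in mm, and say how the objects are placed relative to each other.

A is a simple wooden stool: a rectangular seat 253 mm (x) by 260 mm (y), 28 mm thick, top face at z = 413 mm, on four round legs, each 44 mm in diameter. The legs rest on z = 0, each leg's axis is inset half a diameter from the nearest pair of seat edges (so the leg's bounding box is flush with the corner).

B is a box-shaped house frame (walls only): outside footprint 2440×4590 mm, wall height 2690 mm, wall thickness 93 mm. The two y-facing walls run the full x-width; the two x-facing walls fit between the inner faces of the y-facing walls.

The house frame is on the floor beside the stool on its +y side.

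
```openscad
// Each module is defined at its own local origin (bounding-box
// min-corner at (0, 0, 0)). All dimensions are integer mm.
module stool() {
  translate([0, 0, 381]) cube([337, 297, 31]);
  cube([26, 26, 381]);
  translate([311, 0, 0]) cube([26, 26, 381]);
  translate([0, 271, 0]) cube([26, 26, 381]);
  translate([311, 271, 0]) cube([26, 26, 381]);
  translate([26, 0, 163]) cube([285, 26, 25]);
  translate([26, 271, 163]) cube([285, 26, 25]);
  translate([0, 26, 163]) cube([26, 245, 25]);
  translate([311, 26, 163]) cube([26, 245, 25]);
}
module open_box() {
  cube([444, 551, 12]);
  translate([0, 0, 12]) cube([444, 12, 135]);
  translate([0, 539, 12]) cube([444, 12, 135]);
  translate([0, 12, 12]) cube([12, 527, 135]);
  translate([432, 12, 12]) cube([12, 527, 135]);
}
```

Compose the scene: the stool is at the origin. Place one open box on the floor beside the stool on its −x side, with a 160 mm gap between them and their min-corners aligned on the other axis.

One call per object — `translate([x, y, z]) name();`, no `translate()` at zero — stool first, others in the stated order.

stool();
translate([-604, 0, 0]) open_box();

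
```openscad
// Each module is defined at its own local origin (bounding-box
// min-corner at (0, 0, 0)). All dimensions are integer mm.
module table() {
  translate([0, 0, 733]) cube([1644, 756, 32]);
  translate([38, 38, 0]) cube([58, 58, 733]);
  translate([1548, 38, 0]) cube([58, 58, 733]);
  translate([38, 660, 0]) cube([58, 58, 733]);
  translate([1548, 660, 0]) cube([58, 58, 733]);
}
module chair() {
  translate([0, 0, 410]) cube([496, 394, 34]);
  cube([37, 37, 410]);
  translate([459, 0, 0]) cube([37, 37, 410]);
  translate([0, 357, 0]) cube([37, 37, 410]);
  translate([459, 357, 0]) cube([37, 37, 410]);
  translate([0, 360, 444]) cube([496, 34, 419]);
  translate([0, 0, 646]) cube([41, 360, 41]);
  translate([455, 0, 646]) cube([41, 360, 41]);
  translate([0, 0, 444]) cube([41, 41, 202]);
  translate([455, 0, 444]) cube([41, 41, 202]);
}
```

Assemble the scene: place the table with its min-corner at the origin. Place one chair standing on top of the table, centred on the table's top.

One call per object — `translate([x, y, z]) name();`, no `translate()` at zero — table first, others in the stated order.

table();
translate([574, 181, 765]) chair();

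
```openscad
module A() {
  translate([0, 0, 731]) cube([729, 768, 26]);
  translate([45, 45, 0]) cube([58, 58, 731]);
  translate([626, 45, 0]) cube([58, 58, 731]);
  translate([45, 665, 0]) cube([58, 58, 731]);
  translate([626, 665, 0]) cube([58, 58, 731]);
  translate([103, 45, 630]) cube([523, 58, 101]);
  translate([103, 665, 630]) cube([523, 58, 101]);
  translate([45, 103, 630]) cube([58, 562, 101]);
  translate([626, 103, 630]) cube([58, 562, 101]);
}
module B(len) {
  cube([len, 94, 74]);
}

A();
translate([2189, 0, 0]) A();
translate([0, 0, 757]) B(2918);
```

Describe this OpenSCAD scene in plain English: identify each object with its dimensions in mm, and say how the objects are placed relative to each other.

A is a rectangular dining table. The top is 729×768×26 mm with its upper surface at z = 757 mm. It stands on four 58×58 mm square legs, each inset 45 mm from the nearest pair of top edges, running from the floor to the underside of the top. Four apron rails, 58 mm thick and 101 mm tall, run between adjacent legs with their top edges flush with the underside of the top and their outer faces flush with the legs' outer faces.

B is a rectangular beam 2918 mm long (x), 94 mm deep (y), 74 mm thick (z).

The beam spans the tops of two tables placed 1460 mm apart, resting at z = 757 mm.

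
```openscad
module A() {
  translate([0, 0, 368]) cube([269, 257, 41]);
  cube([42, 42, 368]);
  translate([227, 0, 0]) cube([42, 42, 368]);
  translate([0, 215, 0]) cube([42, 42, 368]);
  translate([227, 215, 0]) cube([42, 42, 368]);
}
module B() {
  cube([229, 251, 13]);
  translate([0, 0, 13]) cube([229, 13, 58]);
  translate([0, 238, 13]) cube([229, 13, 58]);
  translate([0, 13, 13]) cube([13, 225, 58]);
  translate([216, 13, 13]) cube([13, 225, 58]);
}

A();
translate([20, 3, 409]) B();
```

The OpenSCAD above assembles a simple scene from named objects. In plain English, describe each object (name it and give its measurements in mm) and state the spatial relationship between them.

A is a simple wooden stool: a rectangular seat 269 mm (x) by 257 mm (y), 41 mm thick, top face at z = 409 mm, on four square legs, each 42×42 mm in cross-section. The legs rest on z = 0, each flush with a corner of the seat.

B is an open-topped rectangular box: outside dimensions 229×251×71 mm, with a uniform wall and base thickness of 13 mm. The base is a full 229×251 slab on the floor; four walls sit on top of the base. The front and back walls (the −y and +y sides) span the full width; the two side walls fit between them.

The open box is on top of the stool, centred.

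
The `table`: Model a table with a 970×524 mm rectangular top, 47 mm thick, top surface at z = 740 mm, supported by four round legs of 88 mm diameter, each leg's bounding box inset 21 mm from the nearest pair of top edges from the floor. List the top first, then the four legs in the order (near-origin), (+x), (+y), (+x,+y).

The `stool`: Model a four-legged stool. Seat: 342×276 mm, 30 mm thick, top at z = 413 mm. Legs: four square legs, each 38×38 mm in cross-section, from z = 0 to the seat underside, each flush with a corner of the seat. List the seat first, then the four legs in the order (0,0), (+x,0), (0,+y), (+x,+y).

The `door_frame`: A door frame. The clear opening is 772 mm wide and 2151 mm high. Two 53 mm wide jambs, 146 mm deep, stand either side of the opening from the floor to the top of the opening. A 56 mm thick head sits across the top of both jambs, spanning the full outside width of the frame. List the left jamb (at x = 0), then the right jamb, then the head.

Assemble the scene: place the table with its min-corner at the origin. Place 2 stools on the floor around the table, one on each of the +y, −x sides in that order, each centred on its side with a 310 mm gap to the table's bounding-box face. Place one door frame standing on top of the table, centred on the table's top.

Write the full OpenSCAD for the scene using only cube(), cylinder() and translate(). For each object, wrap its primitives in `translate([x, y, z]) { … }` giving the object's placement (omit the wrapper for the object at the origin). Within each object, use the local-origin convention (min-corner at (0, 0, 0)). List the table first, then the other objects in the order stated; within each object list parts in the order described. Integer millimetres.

translate([0, 0, 693]) cube([970, 524, 47]);
translate([65, 65, 0]) cylinder(h = 693, r = 44);
translate([905, 65, 0]) cylinder(h = 693, r = 44);
translate([65, 459, 0]) cylinder(h = 693, r = 44);
translate([905, 459, 0]) cylinder(h = 693, r = 44);
translate([314, 834, 0]) {
  translate([0, 0, 383]) cube([342, 276, 30]);
  cube([38, 38, 383]);
  translate([304, 0, 0]) cube([38, 38, 383]);
  translate([0, 238, 0]) cube([38, 38, 383]);
  translate([304, 238, 0]) cube([38, 38, 383]);
}
translate([-652, 124, 0]) {
  translate([0, 0, 383]) cube([342, 276, 30]);
  cube([38, 38, 383]);
  translate([304, 0, 0]) cube([38, 38, 383]);
  translate([0, 238, 0]) cube([38, 38, 383]);
  translate([304, 238, 0]) cube([38, 38, 383]);
}
translate([46, 189, 740]) {
  cube([53, 146, 2151]);
  translate([825, 0, 0]) cube([53, 146, 2151]);
  translate([0, 0, 2151]) cube([878, 146, 56]);
}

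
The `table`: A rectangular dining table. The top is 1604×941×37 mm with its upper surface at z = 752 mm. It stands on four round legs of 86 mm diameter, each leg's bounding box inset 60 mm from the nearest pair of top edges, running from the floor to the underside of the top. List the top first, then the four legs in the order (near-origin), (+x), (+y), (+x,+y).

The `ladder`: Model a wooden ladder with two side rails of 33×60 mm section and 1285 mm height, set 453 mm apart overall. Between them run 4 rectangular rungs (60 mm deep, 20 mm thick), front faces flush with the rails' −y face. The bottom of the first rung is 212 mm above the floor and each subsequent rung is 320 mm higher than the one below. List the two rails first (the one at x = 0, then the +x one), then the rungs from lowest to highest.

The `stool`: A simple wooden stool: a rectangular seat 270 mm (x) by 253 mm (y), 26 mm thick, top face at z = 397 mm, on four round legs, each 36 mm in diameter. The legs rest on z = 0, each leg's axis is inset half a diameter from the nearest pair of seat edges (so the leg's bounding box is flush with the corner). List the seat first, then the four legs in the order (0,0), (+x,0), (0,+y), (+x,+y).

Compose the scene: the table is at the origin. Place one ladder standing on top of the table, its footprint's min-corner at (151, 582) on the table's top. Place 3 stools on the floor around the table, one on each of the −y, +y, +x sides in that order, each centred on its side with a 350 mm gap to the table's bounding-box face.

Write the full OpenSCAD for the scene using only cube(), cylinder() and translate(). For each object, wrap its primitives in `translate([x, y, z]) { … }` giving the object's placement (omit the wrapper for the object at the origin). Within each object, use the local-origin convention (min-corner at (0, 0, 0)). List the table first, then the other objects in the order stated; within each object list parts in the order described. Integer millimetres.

translate([0, 0, 715]) cube([1604, 941, 37]);
translate([103, 103, 0]) cylinder(h = 715, r = 43);
translate([1501, 103, 0]) cylinder(h = 715, r = 43);
translate([103, 838, 0]) cylinder(h = 715, r = 43);
translate([1501, 838, 0]) cylinder(h = 715, r = 43);
translate([151, 582, 752]) {
  cube([33, 60, 1285]);
  translate([420, 0, 0]) cube([33, 60, 1285]);
  translate([33, 0, 212]) cube([387, 60, 20]);
  translate([33, 0, 532]) cube([387, 60, 20]);
  translate([33, 0, 852]) cube([387, 60, 20]);
  translate([33, 0, 1172]) cube([387, 60, 20]);
}
translate([667, -603, 0]) {
  translate([0, 0, 371]) cube([270, 253, 26]);
  translate([18, 18, 0]) cylinder(h = 371, r = 18);
  translate([252, 18, 0]) cylinder(h = 371, r = 18);
  translate([18, 235, 0]) cylinder(h = 371, r = 18);
  translate([252, 235, 0]) cylinder(h = 371, r = 18);
}
translate([667, 1291, 0]) {
  translate([0, 0, 371]) cube([270, 253, 26]);
  translate([18, 18, 0]) cylinder(h = 371, r = 18);
  translate([252, 18, 0]) cylinder(h = 371, r = 18);
  translate([18, 235, 0]) cylinder(h = 371, r = 18);
  translate([252, 235, 0]) cylinder(h = 371, r = 18);
}
translate([1954, 344, 0]) {
  translate([0, 0, 371]) cube([270, 253, 26]);
  translate([18, 18, 0]) cylinder(h = 371, r = 18);
  translate([252, 18, 0]) cylinder(h = 371, r = 18);
  translate([18, 235, 0]) cylinder(h = 371, r = 18);
  translate([252, 235, 0]) cylinder(h = 371, r = 18);
}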